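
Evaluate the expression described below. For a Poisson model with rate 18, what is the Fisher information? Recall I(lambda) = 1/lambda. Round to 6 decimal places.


Fisher information for Poisson: I(lambda) = 1/lambda.
lambda = 18.
I(lambda) = 1/18 = 0.055556

0.055556


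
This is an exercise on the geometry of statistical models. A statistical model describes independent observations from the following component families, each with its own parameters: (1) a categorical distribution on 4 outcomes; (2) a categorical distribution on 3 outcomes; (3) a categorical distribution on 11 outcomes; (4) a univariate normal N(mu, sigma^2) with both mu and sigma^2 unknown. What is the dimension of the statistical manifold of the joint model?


The dimension of a statistical manifold equals the number of free
(independent) real parameters of the model. For a product of independent
blocks the parameter counts add.
- categorical on 4 outcomes (probabilities sum to 1): 4-1 = 3.
- categorical on 3 outcomes (probabilities sum to 1): 3-1 = 2.
- categorical on 11 outcomes (probabilities sum to 1): 11-1 = 10.
- normal (mu, sigma^2): 2.
Total = 3 + 2 + 10 + 2 = 17.
Dimension = 17

17


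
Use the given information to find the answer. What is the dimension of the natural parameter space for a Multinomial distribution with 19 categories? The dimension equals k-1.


Exponential family dimension calculation:
For Multinomial with k=19 categories, dim = k-1 = 18.

18


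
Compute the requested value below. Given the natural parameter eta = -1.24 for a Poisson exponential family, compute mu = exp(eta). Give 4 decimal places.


Expectation parameter for Poisson exponential family:
mu = exp(eta).
eta = -1.24.
mu = exp(-1.24) = 0.2894

0.2894


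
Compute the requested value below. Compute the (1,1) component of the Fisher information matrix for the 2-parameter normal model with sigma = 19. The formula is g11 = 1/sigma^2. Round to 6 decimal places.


For the 2-parameter normal family, the Fisher metric has:
  g11 = 1/sigma^2, g22 = 2/sigma^2.
sigma = 19, sigma^2 = 361.
g11 = 0.002770

0.002770


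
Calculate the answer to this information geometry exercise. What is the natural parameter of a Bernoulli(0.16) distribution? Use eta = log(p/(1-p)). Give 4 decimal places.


Natural parameter for Bernoulli: eta = log(p/(1-p)).
p = 0.16, 1-p = 0.84.
p/(1-p) = 0.190476.
eta = log(0.190476) = -1.6582

-1.6582


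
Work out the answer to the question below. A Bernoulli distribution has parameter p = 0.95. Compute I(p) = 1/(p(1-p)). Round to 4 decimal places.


For Bernoulli(p), Fisher information is I(p) = 1/(p*(1-p)).
p = 0.95, 1-p = 0.05.
p*(1-p) = 0.0475.
I(p) = 1/0.0475 = 21.0526

21.0526


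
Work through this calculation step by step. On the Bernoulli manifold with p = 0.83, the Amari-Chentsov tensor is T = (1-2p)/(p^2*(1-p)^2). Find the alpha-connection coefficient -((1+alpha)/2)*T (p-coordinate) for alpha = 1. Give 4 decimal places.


Skewness (Amari-Chentsov) tensor: T = (1-2p)/(p^2*(1-p)^2).
p = 0.83, 1-2p = -0.66, p^2 = 0.6889, (1-p)^2 = 0.0289.
T = -0.66/(0.6889 * 0.0289) = -33.150487.
In the p-coordinate, Gamma^(alpha) = Gamma^(0) - (alpha/2)*T with Gamma^(0) = (1/2)*g'(p) = -T/2,
so Gamma^(alpha) = -((1+alpha)/2)*T.
alpha = 1, -(1+alpha)/2 = -1.0.
Gamma = -1.0 * -33.150487 = 33.1505

33.1505


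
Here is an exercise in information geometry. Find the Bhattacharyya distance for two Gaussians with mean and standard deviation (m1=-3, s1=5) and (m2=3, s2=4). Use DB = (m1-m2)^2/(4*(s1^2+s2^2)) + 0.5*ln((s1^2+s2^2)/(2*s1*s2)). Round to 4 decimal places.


Bhattacharyya distance between two Gaussians:
DB = (m1-m2)^2/(4*(s1^2+s2^2)) + (1/2)*ln((s1^2+s2^2)/(2*s1*s2)).
(m1-m2)^2 = (-6)^2 = 36.
s1^2+s2^2 = 25 + 16 = 41.
term1 = 36/164 = 0.219512.
term2 = 0.5*ln(41/40.0) = 0.012346.
DB = 0.219512 + 0.012346 = 0.2319

0.2319


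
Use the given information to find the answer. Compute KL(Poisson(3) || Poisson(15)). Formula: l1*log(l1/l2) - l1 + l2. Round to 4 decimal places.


KL divergence for Poisson:
KL = l1*log(l1/l2) - l1 + l2.
l1 = 3, l2 = 15.
log(3/15) = -1.609438.
l1*log(l1/l2) = 3 * -1.609438 = -4.828314.
KL = -4.828314 - 3 + 15 = 7.1717

7.1717


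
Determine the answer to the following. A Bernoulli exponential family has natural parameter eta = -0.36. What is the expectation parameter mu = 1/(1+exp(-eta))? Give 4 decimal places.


Dual coordinate (expectation parameter) for Bernoulli:
mu = 1/(1+exp(-eta)).
eta = -0.36.
exp(-eta) = exp(0.36) = 1.433329.
mu = 1/(1+1.433329) = 0.4110

0.4110


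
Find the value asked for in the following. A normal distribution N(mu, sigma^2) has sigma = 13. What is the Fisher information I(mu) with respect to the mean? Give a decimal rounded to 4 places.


The Fisher information for the mean of a normal distribution is I(mu) = 1/sigma^2.
sigma = 13, so sigma^2 = 169.
I(mu) = 1/169 = 0.0059

0.0059


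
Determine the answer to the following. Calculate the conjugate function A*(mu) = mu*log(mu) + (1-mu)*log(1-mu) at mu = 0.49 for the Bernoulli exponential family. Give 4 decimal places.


Legendre transform for Bernoulli:
A*(mu) = mu*log(mu) + (1-mu)*log(1-mu).
mu = 0.49, 1-mu = 0.51.
mu*log(mu) = 0.49*log(0.49) = -0.349541.
(1-mu)*log(1-mu) = 0.51*log(0.51) = -0.343406.
A* = -0.349541 + -0.343406 = -0.6929

-0.6929


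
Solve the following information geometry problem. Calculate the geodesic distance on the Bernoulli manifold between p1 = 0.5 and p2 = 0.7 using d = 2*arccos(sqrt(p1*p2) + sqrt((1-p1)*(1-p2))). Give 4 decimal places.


Geodesic distance on Bernoulli manifold:
d(p1,p2) = 2*arccos(sqrt(p1*p2) + sqrt((1-p1)*(1-p2))).
sqrt(p1*p2) = sqrt(0.5*0.7) = 0.591608.
sqrt((1-p1)*(1-p2)) = sqrt(0.5*0.3) = 0.387298.
arg = 0.591608 + 0.387298 = 0.978906.
d = 2*arccos(0.978906) = 0.4115

0.4115


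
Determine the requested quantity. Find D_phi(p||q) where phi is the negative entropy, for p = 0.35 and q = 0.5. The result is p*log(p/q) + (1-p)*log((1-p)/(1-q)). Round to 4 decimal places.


Bregman divergence with negative entropy generator:
D = p*log(p/q) + (1-p)*log((1-p)/(1-q)).
p = 0.35, q = 0.5.
p*log(p/q) = 0.35*log(0.35/0.5) = -0.124836.
(1-p)*log((1-p)/(1-q)) = 0.65*log(0.65/0.5) = 0.170537.
D = -0.124836 + 0.170537 = 0.0457

0.0457


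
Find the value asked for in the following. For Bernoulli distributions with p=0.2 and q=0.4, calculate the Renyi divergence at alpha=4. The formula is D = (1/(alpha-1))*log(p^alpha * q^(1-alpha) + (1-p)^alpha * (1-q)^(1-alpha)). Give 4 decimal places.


Renyi divergence of order alpha between Bernoulli distributions:
D = (1/(alpha-1))*log(p^alpha * q^(1-alpha) + (1-p)^alpha * (1-q)^(1-alpha)).
alpha = 4, p = 0.2, q = 0.4.
p^alpha * q^(1-alpha) = 0.2^4 * 0.4^-3 = 0.025.
(1-p)^alpha * (1-q)^(1-alpha) = 0.8^4 * 0.6^-3 = 1.896296.
sum = 0.025 + 1.896296 = 1.921296.
D = (1/3)*log(1.921296) = 0.2177

0.2177


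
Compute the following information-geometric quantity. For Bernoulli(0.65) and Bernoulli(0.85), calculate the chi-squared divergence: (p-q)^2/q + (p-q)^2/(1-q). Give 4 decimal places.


Chi-squared divergence between Bernoulli distributions:
chi^2 = (p-q)^2/q + (p-q)^2/(1-q).
p = 0.65, q = 0.85, p-q = -0.2.
(p-q)^2 = 0.04.
term1 = 0.04/0.85 = 0.047059.
term2 = 0.04/0.15 = 0.266667.
chi^2 = 0.047059 + 0.266667 = 0.3137

0.3137


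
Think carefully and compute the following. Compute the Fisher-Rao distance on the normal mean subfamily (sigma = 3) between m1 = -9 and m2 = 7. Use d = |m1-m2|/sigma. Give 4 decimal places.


On the fixed-variance normal subfamily, geodesic distance = |m1-m2|/sigma.
|-9 - 7| = 16.
sigma = 3.
d = 16/3 = 5.3333

5.3333


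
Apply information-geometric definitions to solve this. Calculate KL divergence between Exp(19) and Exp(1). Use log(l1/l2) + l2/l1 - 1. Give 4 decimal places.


KL divergence for exponential family:
KL = log(l1/l2) + l2/l1 - 1.
log(19/1) = 2.944439.
1/19 = 0.052632.
KL = 2.944439 + 0.052632 - 1 = 1.9971

1.9971


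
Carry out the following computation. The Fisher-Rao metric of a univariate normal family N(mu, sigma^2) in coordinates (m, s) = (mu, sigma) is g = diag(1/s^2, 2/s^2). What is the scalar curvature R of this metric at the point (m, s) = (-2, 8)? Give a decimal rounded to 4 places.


The metric has the form g = (A dm^2 + B ds^2)/s^2 with A = 1, B = 2.
Substitute u = sqrt(A/B)*m: g = B*(du^2 + ds^2)/s^2, i.e. B times the
Poincare upper half-plane metric, which has constant Gaussian curvature -1.
Scaling a 2D metric by a constant c divides the Gaussian curvature by c,
so K = -1/B = -1/(2) = -0.5000 everywhere (the point (m, s) = (-2, 8) is irrelevant:
the curvature is constant).
Scalar curvature in dimension 2: R = 2K = -2/(2) = -1.0000.

-1.0000


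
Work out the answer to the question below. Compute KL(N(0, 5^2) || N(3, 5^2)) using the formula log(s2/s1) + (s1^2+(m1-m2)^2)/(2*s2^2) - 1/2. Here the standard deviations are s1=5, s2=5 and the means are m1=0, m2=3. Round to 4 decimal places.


KL divergence between normal distributions:
KL = log(s2/s1) + (s1^2 + (m1-m2)^2)/(2*s2^2) - 1/2.
log(5/5) = 0.0.
(5^2 + (0-3)^2)/(2*5^2) = (25 + 9)/50 = 0.68.
KL = 0.0 + 0.68 - 0.5 = 0.1800

0.1800


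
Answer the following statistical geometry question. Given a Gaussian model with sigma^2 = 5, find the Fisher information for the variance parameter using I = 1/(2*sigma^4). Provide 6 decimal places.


Fisher information for variance: I(sigma^2) = 1/(2*sigma^4).
sigma^2 = 5, so sigma^4 = 25.
I = 1/(2*25) = 1/50 = 0.020000

0.020000


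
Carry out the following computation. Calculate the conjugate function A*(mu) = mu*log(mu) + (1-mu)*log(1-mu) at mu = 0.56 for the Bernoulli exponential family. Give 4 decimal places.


Legendre transform for Bernoulli:
A*(mu) = mu*log(mu) + (1-mu)*log(1-mu).
mu = 0.56, 1-mu = 0.44.
mu*log(mu) = 0.56*log(0.56) = -0.324698.
(1-mu)*log(1-mu) = 0.44*log(0.44) = -0.361231.
A* = -0.324698 + -0.361231 = -0.6859

-0.6859


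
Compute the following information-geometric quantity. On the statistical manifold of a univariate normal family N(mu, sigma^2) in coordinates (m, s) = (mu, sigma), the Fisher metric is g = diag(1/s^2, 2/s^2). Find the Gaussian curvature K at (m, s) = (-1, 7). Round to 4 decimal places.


The metric has the form g = (A dm^2 + B ds^2)/s^2 with A = 1, B = 2.
Substitute u = sqrt(A/B)*m: g = B*(du^2 + ds^2)/s^2, i.e. B times the
Poincare upper half-plane metric, which has constant Gaussian curvature -1.
Scaling a 2D metric by a constant c divides the Gaussian curvature by c,
so K = -1/B = -1/(2) = -0.5000 everywhere (the point (m, s) = (-1, 7) is irrelevant:
the curvature is constant).
The requested Gaussian curvature is K = -0.5000.

-0.5000


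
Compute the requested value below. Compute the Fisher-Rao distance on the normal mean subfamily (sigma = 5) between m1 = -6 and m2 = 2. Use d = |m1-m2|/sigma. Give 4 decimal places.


On the fixed-variance normal subfamily, geodesic distance = |m1-m2|/sigma.
|-6 - 2| = 8.
sigma = 5.
d = 8/5 = 1.6000

1.6000


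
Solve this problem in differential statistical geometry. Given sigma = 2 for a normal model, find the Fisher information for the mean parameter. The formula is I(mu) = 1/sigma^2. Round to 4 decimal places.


The Fisher information for the mean of a normal distribution is I(mu) = 1/sigma^2.
sigma = 2, so sigma^2 = 4.
I(mu) = 1/4 = 0.2500

0.2500


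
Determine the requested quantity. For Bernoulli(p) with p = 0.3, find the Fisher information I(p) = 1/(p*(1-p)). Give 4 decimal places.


For Bernoulli(p), Fisher information is I(p) = 1/(p*(1-p)).
p = 0.3, 1-p = 0.7.
p*(1-p) = 0.21.
I(p) = 1/0.21 = 4.7619

4.7619


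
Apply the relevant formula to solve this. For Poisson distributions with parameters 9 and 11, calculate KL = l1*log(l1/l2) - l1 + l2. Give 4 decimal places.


KL divergence for Poisson:
KL = l1*log(l1/l2) - l1 + l2.
l1 = 9, l2 = 11.
log(9/11) = -0.200671.
l1*log(l1/l2) = 9 * -0.200671 = -1.806036.
KL = -1.806036 - 9 + 11 = 0.1940

0.1940


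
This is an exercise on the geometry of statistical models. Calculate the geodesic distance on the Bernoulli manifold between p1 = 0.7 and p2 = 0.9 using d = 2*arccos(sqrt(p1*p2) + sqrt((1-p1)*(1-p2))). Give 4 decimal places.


Geodesic distance on Bernoulli manifold:
d(p1,p2) = 2*arccos(sqrt(p1*p2) + sqrt((1-p1)*(1-p2))).
sqrt(p1*p2) = sqrt(0.7*0.9) = 0.793725.
sqrt((1-p1)*(1-p2)) = sqrt(0.3*0.1) = 0.173205.
arg = 0.793725 + 0.173205 = 0.96693.
d = 2*arccos(0.96693) = 0.5158

0.5158


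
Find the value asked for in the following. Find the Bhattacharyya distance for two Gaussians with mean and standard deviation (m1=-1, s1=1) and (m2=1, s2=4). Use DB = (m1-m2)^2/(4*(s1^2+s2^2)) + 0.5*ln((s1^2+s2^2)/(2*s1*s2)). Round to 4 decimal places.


Bhattacharyya distance between two Gaussians:
DB = (m1-m2)^2/(4*(s1^2+s2^2)) + (1/2)*ln((s1^2+s2^2)/(2*s1*s2)).
(m1-m2)^2 = (-2)^2 = 4.
s1^2+s2^2 = 1 + 16 = 17.
term1 = 4/68 = 0.058824.
term2 = 0.5*ln(17/8.0) = 0.376886.
DB = 0.058824 + 0.376886 = 0.4357

0.4357


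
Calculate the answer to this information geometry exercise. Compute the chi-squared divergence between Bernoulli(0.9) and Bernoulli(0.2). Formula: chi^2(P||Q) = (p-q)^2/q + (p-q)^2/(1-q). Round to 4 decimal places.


Chi-squared divergence between Bernoulli distributions:
chi^2 = (p-q)^2/q + (p-q)^2/(1-q).
p = 0.9, q = 0.2, p-q = 0.7.
(p-q)^2 = 0.49.
term1 = 0.49/0.2 = 2.45.
term2 = 0.49/0.8 = 0.6125.
chi^2 = 2.45 + 0.6125 = 3.0625

3.0625


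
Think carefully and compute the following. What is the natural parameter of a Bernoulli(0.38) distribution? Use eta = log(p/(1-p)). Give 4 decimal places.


Natural parameter for Bernoulli: eta = log(p/(1-p)).
p = 0.38, 1-p = 0.62.
p/(1-p) = 0.612903.
eta = log(0.612903) = -0.4895

-0.4895


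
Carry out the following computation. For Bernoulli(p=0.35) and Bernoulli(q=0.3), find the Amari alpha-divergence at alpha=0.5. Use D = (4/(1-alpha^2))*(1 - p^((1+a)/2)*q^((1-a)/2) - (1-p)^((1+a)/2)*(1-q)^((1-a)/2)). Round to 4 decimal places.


Amari alpha-divergence:
D = (4/(1-alpha^2))*(1 - p^((1+a)/2)*q^((1-a)/2) - (1-p)^((1+a)/2)*(1-q)^((1-a)/2)).
alpha = 0.5, p = 0.35, q = 0.3.
e1 = (1+alpha)/2 = 0.75, e2 = (1-alpha)/2 = 0.25.
t1 = p^e1 * q^e2 = 0.35^0.75 * 0.3^0.25 = 0.336768.
t2 = (1-p)^e1 * (1-q)^e2 = 0.65^0.75 * 0.7^0.25 = 0.662155.
4/(1-alpha^2) = 5.333333.
D = 5.333333*(1 - 0.336768 - 0.662155) = 0.0057

0.0057


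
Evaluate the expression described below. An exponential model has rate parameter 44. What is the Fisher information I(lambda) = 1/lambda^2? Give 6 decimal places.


Fisher information for exponential: I(lambda) = 1/lambda^2.
lambda = 44, lambda^2 = 1936.
I = 1/1936 = 0.000517

0.000517


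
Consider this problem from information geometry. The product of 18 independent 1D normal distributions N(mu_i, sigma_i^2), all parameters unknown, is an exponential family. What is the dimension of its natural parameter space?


Exponential family dimension calculation:
Each univariate normal has two natural parameters (mu/sigma^2 and -1/(2 sigma^2)).
With 18 independent components, dim = 2 * 18 = 36.

36


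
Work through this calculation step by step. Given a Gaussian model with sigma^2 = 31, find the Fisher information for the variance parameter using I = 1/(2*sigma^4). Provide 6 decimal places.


Fisher information for variance: I(sigma^2) = 1/(2*sigma^4).
sigma^2 = 31, so sigma^4 = 961.
I = 1/(2*961) = 1/1922 = 0.000520

0.000520


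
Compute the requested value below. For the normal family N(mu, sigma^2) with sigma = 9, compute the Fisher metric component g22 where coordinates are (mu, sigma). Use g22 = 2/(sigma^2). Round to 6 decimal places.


For the 2-parameter normal family, the Fisher metric has:
  g11 = 1/sigma^2, g22 = 2/sigma^2.
sigma = 9, sigma^2 = 81.
g22 = 0.024691

0.024691


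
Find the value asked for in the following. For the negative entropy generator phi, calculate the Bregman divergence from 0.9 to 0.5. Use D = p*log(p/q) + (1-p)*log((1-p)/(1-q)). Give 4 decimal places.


Bregman divergence with negative entropy generator:
D = p*log(p/q) + (1-p)*log((1-p)/(1-q)).
p = 0.9, q = 0.5.
p*log(p/q) = 0.9*log(0.9/0.5) = 0.529008.
(1-p)*log((1-p)/(1-q)) = 0.1*log(0.1/0.5) = -0.160944.
D = 0.529008 + -0.160944 = 0.3681

0.3681


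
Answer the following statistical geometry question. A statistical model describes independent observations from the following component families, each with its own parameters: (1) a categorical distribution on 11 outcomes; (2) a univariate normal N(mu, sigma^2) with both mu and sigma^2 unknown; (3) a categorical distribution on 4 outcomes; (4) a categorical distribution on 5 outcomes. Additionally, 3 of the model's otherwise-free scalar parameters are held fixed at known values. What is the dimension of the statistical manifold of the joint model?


The dimension of a statistical manifold equals the number of free
(independent) real parameters of the model. For a product of independent
blocks the parameter counts add.
- categorical on 11 outcomes (probabilities sum to 1): 11-1 = 10.
- normal (mu, sigma^2): 2.
- categorical on 4 outcomes (probabilities sum to 1): 4-1 = 3.
- categorical on 5 outcomes (probabilities sum to 1): 5-1 = 4.
Total = 10 + 2 + 3 + 4 = 19.
3 parameter(s) fixed at known values: 19 - 3 = 16.
Dimension = 16

16


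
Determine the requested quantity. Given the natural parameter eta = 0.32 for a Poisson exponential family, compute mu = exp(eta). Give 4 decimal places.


Expectation parameter for Poisson exponential family:
mu = exp(eta).
eta = 0.32.
mu = exp(0.32) = 1.3771

1.3771


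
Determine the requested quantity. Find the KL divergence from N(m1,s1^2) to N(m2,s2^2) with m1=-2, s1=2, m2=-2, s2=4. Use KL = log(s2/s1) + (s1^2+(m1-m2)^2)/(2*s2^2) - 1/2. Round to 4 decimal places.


KL divergence between normal distributions:
KL = log(s2/s1) + (s1^2 + (m1-m2)^2)/(2*s2^2) - 1/2.
log(4/2) = 0.693147.
(2^2 + (-2--2)^2)/(2*4^2) = (4 + 0)/32 = 0.125.
KL = 0.693147 + 0.125 - 0.5 = 0.3181

0.3181


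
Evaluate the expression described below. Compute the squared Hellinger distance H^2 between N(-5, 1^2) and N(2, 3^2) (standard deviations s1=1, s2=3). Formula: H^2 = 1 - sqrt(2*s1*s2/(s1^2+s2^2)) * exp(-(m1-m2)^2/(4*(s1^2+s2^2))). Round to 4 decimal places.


Squared Hellinger distance for Gaussians:
H^2 = 1 - sqrt(2*s1*s2/(s1^2+s2^2)) * exp(-(m1-m2)^2/(4*(s1^2+s2^2))).
s1^2 = 1, s2^2 = 9, s1^2+s2^2 = 10.
sqrt(2*1*3/(10)) = 0.774597.
(m1-m2)^2 = (-7)^2 = 49.
exp(-49/(4*10)) = exp(-1.225) = 0.293758.
H^2 = 1 - 0.774597*0.293758 = 0.7725

0.7725


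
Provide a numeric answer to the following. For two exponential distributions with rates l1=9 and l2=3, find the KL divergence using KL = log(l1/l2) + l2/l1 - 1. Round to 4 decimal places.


KL divergence for exponential family:
KL = log(l1/l2) + l2/l1 - 1.
log(9/3) = 1.098612.
3/9 = 0.333333.
KL = 1.098612 + 0.333333 - 1 = 0.4319

0.4319


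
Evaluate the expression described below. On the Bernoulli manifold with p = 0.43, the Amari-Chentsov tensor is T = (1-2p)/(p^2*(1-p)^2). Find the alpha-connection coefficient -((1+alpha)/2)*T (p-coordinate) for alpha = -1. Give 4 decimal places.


Skewness (Amari-Chentsov) tensor: T = (1-2p)/(p^2*(1-p)^2).
p = 0.43, 1-2p = 0.14, p^2 = 0.1849, (1-p)^2 = 0.3249.
T = 0.14/(0.1849 * 0.3249) = 2.330459.
In the p-coordinate, Gamma^(alpha) = Gamma^(0) - (alpha/2)*T with Gamma^(0) = (1/2)*g'(p) = -T/2,
so Gamma^(alpha) = -((1+alpha)/2)*T.
alpha = -1, -(1+alpha)/2 = 0.0.
Gamma = 0.0 * 2.330459 = 0.0000

0.0000


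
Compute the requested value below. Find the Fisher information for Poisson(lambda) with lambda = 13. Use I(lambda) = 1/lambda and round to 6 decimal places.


Fisher information for Poisson: I(lambda) = 1/lambda.
lambda = 13.
I(lambda) = 1/13 = 0.076923

0.076923


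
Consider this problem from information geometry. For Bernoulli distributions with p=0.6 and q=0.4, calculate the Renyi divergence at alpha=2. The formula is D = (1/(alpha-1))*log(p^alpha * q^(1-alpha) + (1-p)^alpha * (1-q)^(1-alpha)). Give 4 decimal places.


Renyi divergence of order alpha between Bernoulli distributions:
D = (1/(alpha-1))*log(p^alpha * q^(1-alpha) + (1-p)^alpha * (1-q)^(1-alpha)).
alpha = 2, p = 0.6, q = 0.4.
p^alpha * q^(1-alpha) = 0.6^2 * 0.4^-1 = 0.9.
(1-p)^alpha * (1-q)^(1-alpha) = 0.4^2 * 0.6^-1 = 0.266667.
sum = 0.9 + 0.266667 = 1.166667.
D = (1/1)*log(1.166667) = 0.1542

0.1542


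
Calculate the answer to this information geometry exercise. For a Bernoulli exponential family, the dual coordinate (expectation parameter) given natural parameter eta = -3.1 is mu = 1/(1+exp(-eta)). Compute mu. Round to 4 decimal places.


Dual coordinate (expectation parameter) for Bernoulli:
mu = 1/(1+exp(-eta)).
eta = -3.1.
exp(-eta) = exp(3.1) = 22.197951.
mu = 1/(1+22.197951) = 0.0431

0.0431


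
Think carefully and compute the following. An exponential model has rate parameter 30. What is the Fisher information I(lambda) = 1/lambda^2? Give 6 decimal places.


Fisher information for exponential: I(lambda) = 1/lambda^2.
lambda = 30, lambda^2 = 900.
I = 1/900 = 0.001111

0.001111


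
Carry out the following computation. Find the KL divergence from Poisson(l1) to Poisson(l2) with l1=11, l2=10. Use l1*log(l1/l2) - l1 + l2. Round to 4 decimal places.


KL divergence for Poisson:
KL = l1*log(l1/l2) - l1 + l2.
l1 = 11, l2 = 10.
log(11/10) = 0.09531.
l1*log(l1/l2) = 11 * 0.09531 = 1.048412.
KL = 1.048412 - 11 + 10 = 0.0484

0.0484


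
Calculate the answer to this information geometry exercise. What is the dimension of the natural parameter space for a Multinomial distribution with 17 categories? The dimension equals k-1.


Exponential family dimension calculation:
For Multinomial with k=17 categories, dim = k-1 = 16.

16


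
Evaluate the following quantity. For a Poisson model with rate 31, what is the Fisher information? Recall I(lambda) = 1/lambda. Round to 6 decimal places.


Fisher information for Poisson: I(lambda) = 1/lambda.
lambda = 31.
I(lambda) = 1/31 = 0.032258

0.032258


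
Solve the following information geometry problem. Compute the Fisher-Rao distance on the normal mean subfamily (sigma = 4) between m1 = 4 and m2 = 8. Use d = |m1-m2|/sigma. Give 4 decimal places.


On the fixed-variance normal subfamily, geodesic distance = |m1-m2|/sigma.
|4 - 8| = 4.
sigma = 4.
d = 4/4 = 1.0000

1.0000


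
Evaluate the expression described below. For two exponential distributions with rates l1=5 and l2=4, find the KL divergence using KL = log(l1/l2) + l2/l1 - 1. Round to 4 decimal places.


KL divergence for exponential family:
KL = log(l1/l2) + l2/l1 - 1.
log(5/4) = 0.223144.
4/5 = 0.8.
KL = 0.223144 + 0.8 - 1 = 0.0231

0.0231


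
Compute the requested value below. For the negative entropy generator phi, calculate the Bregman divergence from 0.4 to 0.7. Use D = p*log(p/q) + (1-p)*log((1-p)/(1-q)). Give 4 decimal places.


Bregman divergence with negative entropy generator:
D = p*log(p/q) + (1-p)*log((1-p)/(1-q)).
p = 0.4, q = 0.7.
p*log(p/q) = 0.4*log(0.4/0.7) = -0.223846.
(1-p)*log((1-p)/(1-q)) = 0.6*log(0.6/0.3) = 0.415888.
D = -0.223846 + 0.415888 = 0.1920

0.1920


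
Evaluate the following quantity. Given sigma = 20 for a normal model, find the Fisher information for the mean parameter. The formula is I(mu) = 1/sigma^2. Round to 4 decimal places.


The Fisher information for the mean of a normal distribution is I(mu) = 1/sigma^2.
sigma = 20, so sigma^2 = 400.
I(mu) = 1/400 = 0.0025

0.0025


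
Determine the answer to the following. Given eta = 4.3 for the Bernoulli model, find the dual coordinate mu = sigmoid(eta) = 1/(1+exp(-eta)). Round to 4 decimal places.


Dual coordinate (expectation parameter) for Bernoulli:
mu = 1/(1+exp(-eta)).
eta = 4.3.
exp(-eta) = exp(-4.3) = 0.013569.
mu = 1/(1+0.013569) = 0.9866

0.9866


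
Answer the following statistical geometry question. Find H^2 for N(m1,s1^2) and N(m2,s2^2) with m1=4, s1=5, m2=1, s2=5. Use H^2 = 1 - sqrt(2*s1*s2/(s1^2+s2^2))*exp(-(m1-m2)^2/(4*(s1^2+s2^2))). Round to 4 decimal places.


Squared Hellinger distance for Gaussians:
H^2 = 1 - sqrt(2*s1*s2/(s1^2+s2^2)) * exp(-(m1-m2)^2/(4*(s1^2+s2^2))).
s1^2 = 25, s2^2 = 25, s1^2+s2^2 = 50.
sqrt(2*5*5/(50)) = 1.0.
(m1-m2)^2 = (3)^2 = 9.
exp(-9/(4*50)) = exp(-0.045) = 0.955997.
H^2 = 1 - 1.0*0.955997 = 0.0440

0.0440


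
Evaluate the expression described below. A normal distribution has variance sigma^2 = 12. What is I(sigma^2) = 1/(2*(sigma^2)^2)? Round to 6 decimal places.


Fisher information for variance: I(sigma^2) = 1/(2*sigma^4).
sigma^2 = 12, so sigma^4 = 144.
I = 1/(2*144) = 1/288 = 0.003472

0.003472


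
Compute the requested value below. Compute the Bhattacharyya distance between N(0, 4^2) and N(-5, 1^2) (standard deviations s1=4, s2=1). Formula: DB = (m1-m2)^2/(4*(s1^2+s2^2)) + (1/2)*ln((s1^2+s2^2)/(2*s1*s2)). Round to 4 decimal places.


Bhattacharyya distance between two Gaussians:
DB = (m1-m2)^2/(4*(s1^2+s2^2)) + (1/2)*ln((s1^2+s2^2)/(2*s1*s2)).
(m1-m2)^2 = (5)^2 = 25.
s1^2+s2^2 = 16 + 1 = 17.
term1 = 25/68 = 0.367647.
term2 = 0.5*ln(17/8.0) = 0.376886.
DB = 0.367647 + 0.376886 = 0.7445

0.7445


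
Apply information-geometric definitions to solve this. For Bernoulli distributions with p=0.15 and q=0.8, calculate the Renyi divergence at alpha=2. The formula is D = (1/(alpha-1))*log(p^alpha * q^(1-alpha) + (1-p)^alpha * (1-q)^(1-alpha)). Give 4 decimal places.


Renyi divergence of order alpha between Bernoulli distributions:
D = (1/(alpha-1))*log(p^alpha * q^(1-alpha) + (1-p)^alpha * (1-q)^(1-alpha)).
alpha = 2, p = 0.15, q = 0.8.
p^alpha * q^(1-alpha) = 0.15^2 * 0.8^-1 = 0.028125.
(1-p)^alpha * (1-q)^(1-alpha) = 0.85^2 * 0.2^-1 = 3.6125.
sum = 0.028125 + 3.6125 = 3.640625.
D = (1/1)*log(3.640625) = 1.2922

1.2922


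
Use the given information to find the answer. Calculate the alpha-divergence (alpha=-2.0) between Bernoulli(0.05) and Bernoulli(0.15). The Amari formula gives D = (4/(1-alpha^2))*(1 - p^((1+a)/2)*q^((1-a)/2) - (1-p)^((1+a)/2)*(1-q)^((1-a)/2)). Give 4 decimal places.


Amari alpha-divergence:
D = (4/(1-alpha^2))*(1 - p^((1+a)/2)*q^((1-a)/2) - (1-p)^((1+a)/2)*(1-q)^((1-a)/2)).
alpha = -2.0, p = 0.05, q = 0.15.
e1 = (1+alpha)/2 = -0.5, e2 = (1-alpha)/2 = 1.5.
t1 = p^e1 * q^e2 = 0.05^-0.5 * 0.15^1.5 = 0.259808.
t2 = (1-p)^e1 * (1-q)^e2 = 0.95^-0.5 * 0.85^1.5 = 0.80402.
4/(1-alpha^2) = -1.333333.
D = -1.333333*(1 - 0.259808 - 0.80402) = 0.0851

0.0851


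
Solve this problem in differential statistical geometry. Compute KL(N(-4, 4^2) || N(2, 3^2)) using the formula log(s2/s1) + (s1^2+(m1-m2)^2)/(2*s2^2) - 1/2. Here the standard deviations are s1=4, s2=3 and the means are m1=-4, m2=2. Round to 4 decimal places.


KL divergence between normal distributions:
KL = log(s2/s1) + (s1^2 + (m1-m2)^2)/(2*s2^2) - 1/2.
log(3/4) = -0.287682.
(4^2 + (-4-2)^2)/(2*3^2) = (16 + 36)/18 = 2.888889.
KL = -0.287682 + 2.888889 - 0.5 = 2.1012

2.1012


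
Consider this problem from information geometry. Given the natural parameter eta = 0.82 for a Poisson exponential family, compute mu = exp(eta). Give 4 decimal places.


Expectation parameter for Poisson exponential family:
mu = exp(eta).
eta = 0.82.
mu = exp(0.82) = 2.2705

2.2705


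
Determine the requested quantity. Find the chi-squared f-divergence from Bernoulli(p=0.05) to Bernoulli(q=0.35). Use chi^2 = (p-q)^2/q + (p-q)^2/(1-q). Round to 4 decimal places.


Chi-squared divergence between Bernoulli distributions:
chi^2 = (p-q)^2/q + (p-q)^2/(1-q).
p = 0.05, q = 0.35, p-q = -0.3.
(p-q)^2 = 0.09.
term1 = 0.09/0.35 = 0.257143.
term2 = 0.09/0.65 = 0.138462.
chi^2 = 0.257143 + 0.138462 = 0.3956

0.3956


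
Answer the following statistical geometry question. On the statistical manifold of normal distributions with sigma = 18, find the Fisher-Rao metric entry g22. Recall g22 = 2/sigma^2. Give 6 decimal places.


For the 2-parameter normal family, the Fisher metric has:
  g11 = 1/sigma^2, g22 = 2/sigma^2.
sigma = 18, sigma^2 = 324.
g22 = 0.006173

0.006173


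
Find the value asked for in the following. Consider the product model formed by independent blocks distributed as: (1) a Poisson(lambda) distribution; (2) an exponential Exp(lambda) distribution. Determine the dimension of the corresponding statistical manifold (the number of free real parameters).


The dimension of a statistical manifold equals the number of free
(independent) real parameters of the model. For a product of independent
blocks the parameter counts add.
- Poisson (lambda): 1.
- exponential (lambda): 1.
Total = 1 + 1 = 2.
Dimension = 2

2


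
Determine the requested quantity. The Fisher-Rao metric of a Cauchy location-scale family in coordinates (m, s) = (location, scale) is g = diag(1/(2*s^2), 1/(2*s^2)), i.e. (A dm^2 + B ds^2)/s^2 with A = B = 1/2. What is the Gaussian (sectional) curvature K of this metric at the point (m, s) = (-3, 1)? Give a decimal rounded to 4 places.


The metric has the form g = (A dm^2 + B ds^2)/s^2 with A = 1/2, B = 1/2.
Substitute u = sqrt(A/B)*m: g = B*(du^2 + ds^2)/s^2, i.e. B times the
Poincare upper half-plane metric, which has constant Gaussian curvature -1.
Scaling a 2D metric by a constant c divides the Gaussian curvature by c,
so K = -1/B = -1/(1/2) = -2.0000 everywhere (the point (m, s) = (-3, 1) is irrelevant:
the curvature is constant).
The requested Gaussian curvature is K = -2.0000.

-2.0000


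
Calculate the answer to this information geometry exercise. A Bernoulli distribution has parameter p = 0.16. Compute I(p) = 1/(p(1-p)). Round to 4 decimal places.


For Bernoulli(p), Fisher information is I(p) = 1/(p*(1-p)).
p = 0.16, 1-p = 0.84.
p*(1-p) = 0.1344.
I(p) = 1/0.1344 = 7.4405

7.4405


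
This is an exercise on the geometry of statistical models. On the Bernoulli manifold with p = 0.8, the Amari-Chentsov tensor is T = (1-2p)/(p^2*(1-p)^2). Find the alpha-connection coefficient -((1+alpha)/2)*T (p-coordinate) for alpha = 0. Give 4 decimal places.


Skewness (Amari-Chentsov) tensor: T = (1-2p)/(p^2*(1-p)^2).
p = 0.8, 1-2p = -0.6, p^2 = 0.64, (1-p)^2 = 0.04.
T = -0.6/(0.64 * 0.04) = -23.4375.
In the p-coordinate, Gamma^(alpha) = Gamma^(0) - (alpha/2)*T with Gamma^(0) = (1/2)*g'(p) = -T/2,
so Gamma^(alpha) = -((1+alpha)/2)*T.
alpha = 0, -(1+alpha)/2 = -0.5.
Gamma = -0.5 * -23.4375 = 11.7188

11.7188


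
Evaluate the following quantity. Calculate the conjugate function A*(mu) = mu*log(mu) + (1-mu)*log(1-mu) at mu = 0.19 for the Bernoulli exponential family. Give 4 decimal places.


Legendre transform for Bernoulli:
A*(mu) = mu*log(mu) + (1-mu)*log(1-mu).
mu = 0.19, 1-mu = 0.81.
mu*log(mu) = 0.19*log(0.19) = -0.315539.
(1-mu)*log(1-mu) = 0.81*log(0.81) = -0.170684.
A* = -0.315539 + -0.170684 = -0.4862

-0.4862


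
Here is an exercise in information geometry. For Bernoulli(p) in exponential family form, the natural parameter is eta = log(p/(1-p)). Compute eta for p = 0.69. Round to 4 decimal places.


Natural parameter for Bernoulli: eta = log(p/(1-p)).
p = 0.69, 1-p = 0.31.
p/(1-p) = 2.225806.
eta = log(2.225806) = 0.8001

0.8001


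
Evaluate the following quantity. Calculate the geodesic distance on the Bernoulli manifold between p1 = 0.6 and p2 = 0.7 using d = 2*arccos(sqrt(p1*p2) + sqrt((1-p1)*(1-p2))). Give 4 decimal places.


Geodesic distance on Bernoulli manifold:
d(p1,p2) = 2*arccos(sqrt(p1*p2) + sqrt((1-p1)*(1-p2))).
sqrt(p1*p2) = sqrt(0.6*0.7) = 0.648074.
sqrt((1-p1)*(1-p2)) = sqrt(0.4*0.3) = 0.34641.
arg = 0.648074 + 0.34641 = 0.994484.
d = 2*arccos(0.994484) = 0.2102

0.2102


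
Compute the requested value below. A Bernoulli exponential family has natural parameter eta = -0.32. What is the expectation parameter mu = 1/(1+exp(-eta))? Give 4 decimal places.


Dual coordinate (expectation parameter) for Bernoulli:
mu = 1/(1+exp(-eta)).
eta = -0.32.
exp(-eta) = exp(0.32) = 1.377128.
mu = 1/(1+1.377128) = 0.4207

0.4207


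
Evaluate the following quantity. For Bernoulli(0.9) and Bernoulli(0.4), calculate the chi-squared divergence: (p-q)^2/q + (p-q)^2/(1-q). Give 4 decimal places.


Chi-squared divergence between Bernoulli distributions:
chi^2 = (p-q)^2/q + (p-q)^2/(1-q).
p = 0.9, q = 0.4, p-q = 0.5.
(p-q)^2 = 0.25.
term1 = 0.25/0.4 = 0.625.
term2 = 0.25/0.6 = 0.416667.
chi^2 = 0.625 + 0.416667 = 1.0417

1.0417


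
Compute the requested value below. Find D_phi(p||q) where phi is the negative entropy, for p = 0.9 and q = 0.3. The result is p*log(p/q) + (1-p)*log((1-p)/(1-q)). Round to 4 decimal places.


Bregman divergence with negative entropy generator:
D = p*log(p/q) + (1-p)*log((1-p)/(1-q)).
p = 0.9, q = 0.3.
p*log(p/q) = 0.9*log(0.9/0.3) = 0.988751.
(1-p)*log((1-p)/(1-q)) = 0.1*log(0.1/0.7) = -0.194591.
D = 0.988751 + -0.194591 = 0.7942

0.7942


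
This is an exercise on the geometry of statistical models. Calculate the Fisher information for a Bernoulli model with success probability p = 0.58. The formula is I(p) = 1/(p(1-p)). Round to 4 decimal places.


For Bernoulli(p), Fisher information is I(p) = 1/(p*(1-p)).
p = 0.58, 1-p = 0.42.
p*(1-p) = 0.2436.
I(p) = 1/0.2436 = 4.1051

4.1051


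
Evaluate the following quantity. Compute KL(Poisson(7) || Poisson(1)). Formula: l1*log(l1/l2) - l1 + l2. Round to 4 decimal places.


KL divergence for Poisson:
KL = l1*log(l1/l2) - l1 + l2.
l1 = 7, l2 = 1.
log(7/1) = 1.94591.
l1*log(l1/l2) = 7 * 1.94591 = 13.621371.
KL = 13.621371 - 7 + 1 = 7.6214

7.6214


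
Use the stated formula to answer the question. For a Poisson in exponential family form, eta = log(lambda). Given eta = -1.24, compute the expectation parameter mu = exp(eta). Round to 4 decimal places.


Expectation parameter for Poisson exponential family:
mu = exp(eta).
eta = -1.24.
mu = exp(-1.24) = 0.2894

0.2894


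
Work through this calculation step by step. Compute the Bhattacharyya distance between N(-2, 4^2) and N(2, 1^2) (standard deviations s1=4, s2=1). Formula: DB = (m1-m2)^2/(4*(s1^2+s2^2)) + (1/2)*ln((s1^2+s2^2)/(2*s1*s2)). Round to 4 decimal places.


Bhattacharyya distance between two Gaussians:
DB = (m1-m2)^2/(4*(s1^2+s2^2)) + (1/2)*ln((s1^2+s2^2)/(2*s1*s2)).
(m1-m2)^2 = (-4)^2 = 16.
s1^2+s2^2 = 16 + 1 = 17.
term1 = 16/68 = 0.235294.
term2 = 0.5*ln(17/8.0) = 0.376886.
DB = 0.235294 + 0.376886 = 0.6122

0.6122


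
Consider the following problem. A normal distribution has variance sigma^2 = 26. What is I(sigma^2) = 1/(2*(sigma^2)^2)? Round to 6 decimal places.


Fisher information for variance: I(sigma^2) = 1/(2*sigma^4).
sigma^2 = 26, so sigma^4 = 676.
I = 1/(2*676) = 1/1352 = 0.000740

0.000740


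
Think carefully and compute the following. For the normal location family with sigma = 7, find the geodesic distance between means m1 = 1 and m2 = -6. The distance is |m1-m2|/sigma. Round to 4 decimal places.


On the fixed-variance normal subfamily, geodesic distance = |m1-m2|/sigma.
|1 - -6| = 7.
sigma = 7.
d = 7/7 = 1.0000

1.0000


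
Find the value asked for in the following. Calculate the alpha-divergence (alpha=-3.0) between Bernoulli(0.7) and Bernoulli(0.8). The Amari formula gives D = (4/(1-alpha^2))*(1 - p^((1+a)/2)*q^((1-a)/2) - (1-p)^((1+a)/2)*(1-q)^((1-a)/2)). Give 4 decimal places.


Amari alpha-divergence:
D = (4/(1-alpha^2))*(1 - p^((1+a)/2)*q^((1-a)/2) - (1-p)^((1+a)/2)*(1-q)^((1-a)/2)).
alpha = -3.0, p = 0.7, q = 0.8.
e1 = (1+alpha)/2 = -1.0, e2 = (1-alpha)/2 = 2.0.
t1 = p^e1 * q^e2 = 0.7^-1.0 * 0.8^2.0 = 0.914286.
t2 = (1-p)^e1 * (1-q)^e2 = 0.3^-1.0 * 0.2^2.0 = 0.133333.
4/(1-alpha^2) = -0.5.
D = -0.5*(1 - 0.914286 - 0.133333) = 0.0238

0.0238


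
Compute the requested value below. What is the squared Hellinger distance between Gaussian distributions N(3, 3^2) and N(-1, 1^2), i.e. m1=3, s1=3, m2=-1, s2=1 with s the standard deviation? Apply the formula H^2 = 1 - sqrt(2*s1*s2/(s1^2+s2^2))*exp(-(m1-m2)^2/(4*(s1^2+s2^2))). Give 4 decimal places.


Squared Hellinger distance for Gaussians:
H^2 = 1 - sqrt(2*s1*s2/(s1^2+s2^2)) * exp(-(m1-m2)^2/(4*(s1^2+s2^2))).
s1^2 = 9, s2^2 = 1, s1^2+s2^2 = 10.
sqrt(2*3*1/(10)) = 0.774597.
(m1-m2)^2 = (4)^2 = 16.
exp(-16/(4*10)) = exp(-0.4) = 0.67032.
H^2 = 1 - 0.774597*0.67032 = 0.4808

0.4808


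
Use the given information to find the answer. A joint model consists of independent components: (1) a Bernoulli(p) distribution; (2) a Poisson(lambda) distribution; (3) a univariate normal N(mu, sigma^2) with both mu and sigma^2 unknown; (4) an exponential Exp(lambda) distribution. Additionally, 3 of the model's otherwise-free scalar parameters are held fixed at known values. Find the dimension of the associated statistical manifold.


The dimension of a statistical manifold equals the number of free
(independent) real parameters of the model. For a product of independent
blocks the parameter counts add.
- Bernoulli (p): 1.
- Poisson (lambda): 1.
- normal (mu, sigma^2): 2.
- exponential (lambda): 1.
Total = 1 + 1 + 2 + 1 = 5.
3 parameter(s) fixed at known values: 5 - 3 = 2.
Dimension = 2

2


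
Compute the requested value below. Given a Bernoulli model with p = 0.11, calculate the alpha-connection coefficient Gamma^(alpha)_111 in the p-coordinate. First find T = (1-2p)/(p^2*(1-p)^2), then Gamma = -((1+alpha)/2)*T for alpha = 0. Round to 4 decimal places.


Skewness (Amari-Chentsov) tensor: T = (1-2p)/(p^2*(1-p)^2).
p = 0.11, 1-2p = 0.78, p^2 = 0.0121, (1-p)^2 = 0.7921.
T = 0.78/(0.0121 * 0.7921) = 81.382161.
In the p-coordinate, Gamma^(alpha) = Gamma^(0) - (alpha/2)*T with Gamma^(0) = (1/2)*g'(p) = -T/2,
so Gamma^(alpha) = -((1+alpha)/2)*T.
alpha = 0, -(1+alpha)/2 = -0.5.
Gamma = -0.5 * 81.382161 = -40.6911

-40.6911


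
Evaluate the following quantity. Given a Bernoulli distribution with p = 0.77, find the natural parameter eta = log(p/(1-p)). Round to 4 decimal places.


Natural parameter for Bernoulli: eta = log(p/(1-p)).
p = 0.77, 1-p = 0.23.
p/(1-p) = 3.347826.
eta = log(3.347826) = 1.2083

1.2083


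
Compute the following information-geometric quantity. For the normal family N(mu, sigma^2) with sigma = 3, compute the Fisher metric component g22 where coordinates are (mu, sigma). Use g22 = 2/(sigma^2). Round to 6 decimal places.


For the 2-parameter normal family, the Fisher metric has:
  g11 = 1/sigma^2, g22 = 2/sigma^2.
sigma = 3, sigma^2 = 9.
g22 = 0.222222

0.222222


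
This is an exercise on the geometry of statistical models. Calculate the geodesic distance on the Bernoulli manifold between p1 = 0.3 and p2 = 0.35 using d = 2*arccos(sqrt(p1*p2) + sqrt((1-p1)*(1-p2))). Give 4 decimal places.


Geodesic distance on Bernoulli manifold:
d(p1,p2) = 2*arccos(sqrt(p1*p2) + sqrt((1-p1)*(1-p2))).
sqrt(p1*p2) = sqrt(0.3*0.35) = 0.324037.
sqrt((1-p1)*(1-p2)) = sqrt(0.7*0.65) = 0.674537.
arg = 0.324037 + 0.674537 = 0.998574.
d = 2*arccos(0.998574) = 0.1068

0.1068


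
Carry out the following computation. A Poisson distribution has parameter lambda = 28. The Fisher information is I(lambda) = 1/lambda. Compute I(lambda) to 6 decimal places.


Fisher information for Poisson: I(lambda) = 1/lambda.
lambda = 28.
I(lambda) = 1/28 = 0.035714

0.035714


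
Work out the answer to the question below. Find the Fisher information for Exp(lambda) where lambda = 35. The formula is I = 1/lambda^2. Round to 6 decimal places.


Fisher information for exponential: I(lambda) = 1/lambda^2.
lambda = 35, lambda^2 = 1225.
I = 1/1225 = 0.000816

0.000816


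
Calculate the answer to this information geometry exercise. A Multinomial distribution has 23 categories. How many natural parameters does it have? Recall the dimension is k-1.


Exponential family dimension calculation:
For Multinomial with k=23 categories, dim = k-1 = 22.

22


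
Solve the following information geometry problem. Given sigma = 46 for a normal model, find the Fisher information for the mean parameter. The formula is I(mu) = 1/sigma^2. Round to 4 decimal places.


The Fisher information for the mean of a normal distribution is I(mu) = 1/sigma^2.
sigma = 46, so sigma^2 = 2116.
I(mu) = 1/2116 = 0.0005

0.0005
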